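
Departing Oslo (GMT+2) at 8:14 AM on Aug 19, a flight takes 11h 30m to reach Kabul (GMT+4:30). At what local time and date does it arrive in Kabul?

Kabul is 2:30 ahead of Oslo.
After 11 hours and 30 minutes it is 7:44 PM in Oslo.
Shift by the zone difference: 7:44 PM + 2:30 = 10:14 PM on Aug 19 in Kabul.

10:14 PM on August 19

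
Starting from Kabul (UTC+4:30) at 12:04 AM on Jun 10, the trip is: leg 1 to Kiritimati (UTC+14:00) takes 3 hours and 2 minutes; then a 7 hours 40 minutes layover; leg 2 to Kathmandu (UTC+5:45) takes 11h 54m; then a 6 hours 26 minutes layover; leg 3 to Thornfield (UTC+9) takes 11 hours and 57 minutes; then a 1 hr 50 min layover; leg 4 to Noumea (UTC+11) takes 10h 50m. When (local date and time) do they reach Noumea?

Convert departure to UTC: 12:04 AM − 4:30 = 7:34 PM UTC on Jun 9.
Add 3 hours 2 minutes leg 1 → 10:36 PM UTC.
Add 7 hours and 40 minutes layover in Kiritimati → 6:16 AM UTC (Jun 10).
Add 11 hours and 54 minutes leg 2 → 6:10 PM UTC.
Add 6 hours and 26 minutes layover in Kathmandu → 12:36 AM UTC (Jun 11).
Add 11 hours and 57 minutes leg 3 → 12:33 PM UTC.
Add 1 hour 50 minutes layover in Thornfield → 2:23 PM UTC.
Add 10 hours 50 minutes leg 4 → 1:13 AM UTC (Jun 12).
Noumea is UTC+11:00, so local arrival = 1:13 AM + 11:00 = 12:13 PM on Jun 12.

12:13 PM on June 12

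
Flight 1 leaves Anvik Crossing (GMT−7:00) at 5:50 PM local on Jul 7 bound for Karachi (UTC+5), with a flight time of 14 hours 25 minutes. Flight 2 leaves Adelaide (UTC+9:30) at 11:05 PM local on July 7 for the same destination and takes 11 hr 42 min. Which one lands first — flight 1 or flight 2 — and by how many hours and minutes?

Flight 1 in UTC: 5:50 PM + 7:00 = 12:50 AM on Jul 8.
+14 hours and 25 minutes → arrive 3:15 PM UTC on Jul 8.
Flight 2 in UTC: 11:05 PM − 9:30 = 1:35 PM on Jul 7.
+11 hours 42 minutes → arrive 1:17 AM UTC on Jul 8.
Flight 2 lands earlier by 13 hours 58 minutes.

the second, by 13 hours 58 minutes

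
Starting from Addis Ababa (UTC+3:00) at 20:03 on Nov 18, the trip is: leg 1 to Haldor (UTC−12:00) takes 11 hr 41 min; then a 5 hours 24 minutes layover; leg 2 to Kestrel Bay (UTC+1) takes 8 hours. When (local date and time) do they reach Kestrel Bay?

19:08 on November 19

Convert departure to UTC: 20:03 − 3:00 = 17:03 UTC on Nov 18.
Add 11 hours 41 minutes leg 1 → 04:44 UTC (Nov 19).
Add 5 hours 24 minutes layover in Haldor → 10:08 UTC.
Add 8 hours leg 2 → 18:08 UTC.
Kestrel Bay is UTC+1:00, so local arrival = 18:08 + 1:00 = 19:08 on Nov 19.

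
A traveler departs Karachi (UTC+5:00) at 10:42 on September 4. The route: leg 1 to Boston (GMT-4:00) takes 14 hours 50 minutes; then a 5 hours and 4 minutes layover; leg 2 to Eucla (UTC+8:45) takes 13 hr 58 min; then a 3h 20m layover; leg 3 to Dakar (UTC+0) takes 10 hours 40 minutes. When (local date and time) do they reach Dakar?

Convert departure to UTC: 10:42 − 5:00 = 05:42 UTC on Sep 4.
Add 14 hours 50 minutes leg 1 → 20:32 UTC.
Add 5 hours and 4 minutes layover in Boston → 01:36 UTC (Sep 5).
Add 13 hours and 58 minutes leg 2 → 15:34 UTC.
Add 3 hours 20 minutes layover in Eucla → 18:54 UTC.
Add 10 hours and 40 minutes leg 3 → 05:34 UTC (Sep 6).
Dakar is UTC+0, so local arrival is the same: 05:34 on Sep 6.

05:34 on September 6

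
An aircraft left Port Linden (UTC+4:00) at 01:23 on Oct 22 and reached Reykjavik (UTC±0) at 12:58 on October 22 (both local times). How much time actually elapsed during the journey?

15 hours 35 minutes

Departure in UTC: 01:23 − 4:00 = 21:23 on Oct 21.
Arrival is already UTC: 12:58 on Oct 22.
Elapsed = 12:58 − 21:23 (+1 day) = 15 hours 35 minutes.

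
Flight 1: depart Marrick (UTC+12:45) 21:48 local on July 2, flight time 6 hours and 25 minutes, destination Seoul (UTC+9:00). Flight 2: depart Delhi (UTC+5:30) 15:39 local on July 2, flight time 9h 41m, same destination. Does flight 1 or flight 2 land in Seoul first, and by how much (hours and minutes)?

the first, by 4 hours 22 minutes

Flight 1 in UTC: 21:48 − 12:45 = 09:03 on Jul 2.
+6 hours and 25 minutes → arrive 15:28 UTC on Jul 2.
Flight 2 in UTC: 15:39 − 5:30 = 10:09 on Jul 2.
+9 hours 41 minutes → arrive 19:50 UTC on Jul 2.
Flight 1 lands earlier by 4 hours 22 minutes.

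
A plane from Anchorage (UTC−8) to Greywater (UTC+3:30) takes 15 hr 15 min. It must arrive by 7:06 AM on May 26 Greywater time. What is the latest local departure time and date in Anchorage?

4:21 AM on May 25

Target arrival in UTC: 7:06 AM − 3:30 = 3:36 AM on May 26.
Subtract 15 hours 15 minutes → departure 12:21 PM UTC on May 25.
Anchorage is UTC−8:00: 12:21 PM − 8:00 = 4:21 AM on May 25.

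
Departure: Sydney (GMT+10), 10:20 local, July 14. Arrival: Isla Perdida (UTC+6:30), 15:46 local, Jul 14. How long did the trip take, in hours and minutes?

8 hours 56 minutes

Departure in UTC: 10:20 − 10:00 = 00:20 on Jul 14.
Arrival in UTC: 15:46 − 6:30 = 09:16 on Jul 14.
Elapsed = 09:16 − 00:20 = 8 hours 56 minutes.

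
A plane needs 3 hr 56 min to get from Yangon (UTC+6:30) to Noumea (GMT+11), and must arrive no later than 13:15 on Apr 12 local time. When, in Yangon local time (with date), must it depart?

04:49 on April 12

Target arrival in UTC: 13:15 − 11:00 = 02:15 on Apr 12.
Subtract 3 hours 56 minutes → departure 22:19 UTC on Apr 11.
Yangon is UTC+6:30: 22:19 + 6:30 = 04:49 on Apr 12.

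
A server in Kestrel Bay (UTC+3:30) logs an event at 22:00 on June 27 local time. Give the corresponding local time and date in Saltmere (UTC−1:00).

17:30 on June 27

Saltmere is 4:30 behind Kestrel Bay.
Shift by the zone difference: 22:00 − 4:30 = 17:30 on Jun 27 in Saltmere.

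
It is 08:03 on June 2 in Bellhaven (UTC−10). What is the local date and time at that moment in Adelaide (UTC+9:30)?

In UTC: 08:03 + 10:00 = 18:03 on Jun 2.
Adelaide is UTC+9:30: 18:03 + 9:30 = 03:33 on Jun 3.

03:33 on June 3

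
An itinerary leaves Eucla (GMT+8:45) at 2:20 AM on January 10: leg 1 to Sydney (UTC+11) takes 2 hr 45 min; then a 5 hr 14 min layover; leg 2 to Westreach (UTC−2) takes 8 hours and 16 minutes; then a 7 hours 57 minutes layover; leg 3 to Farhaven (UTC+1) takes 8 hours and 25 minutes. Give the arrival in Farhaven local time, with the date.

Convert departure to UTC: 2:20 AM − 8:45 = 5:35 PM UTC on Jan 9.
Add 2 hours and 45 minutes leg 1 → 8:20 PM UTC.
Add 5 hours and 14 minutes layover in Sydney → 1:34 AM UTC (Jan 10).
Add 8 hours 16 minutes leg 2 → 9:50 AM UTC.
Add 7 hours 57 minutes layover in Westreach → 5:47 PM UTC.
Add 8 hours 25 minutes leg 3 → 2:12 AM UTC (Jan 11).
Farhaven is UTC+1:00, so local arrival = 2:12 AM + 1:00 = 3:12 AM on Jan 11.

3:12 AM on January 11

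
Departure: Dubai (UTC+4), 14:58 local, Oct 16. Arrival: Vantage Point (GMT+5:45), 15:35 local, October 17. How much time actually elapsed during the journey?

Vantage Point is 1:45 ahead of Dubai.
Clock-face elapsed time (ignoring zones) is 24 hours 37 minutes.
Actual elapsed = 24 hours 37 minutes − 1:45 = 22 hours 52 minutes.

22 hours 52 minutes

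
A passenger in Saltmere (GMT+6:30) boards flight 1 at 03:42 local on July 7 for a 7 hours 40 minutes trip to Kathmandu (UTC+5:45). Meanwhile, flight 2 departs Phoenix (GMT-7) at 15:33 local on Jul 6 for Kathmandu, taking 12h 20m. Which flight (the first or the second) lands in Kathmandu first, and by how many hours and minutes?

the first, by 6 hours 1 minute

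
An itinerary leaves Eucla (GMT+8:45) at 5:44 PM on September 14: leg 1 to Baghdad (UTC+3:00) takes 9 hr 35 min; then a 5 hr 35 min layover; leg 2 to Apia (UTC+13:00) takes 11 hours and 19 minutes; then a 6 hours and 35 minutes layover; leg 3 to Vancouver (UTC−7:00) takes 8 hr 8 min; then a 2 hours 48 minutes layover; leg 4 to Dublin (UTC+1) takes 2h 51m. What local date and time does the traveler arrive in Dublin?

8:50 AM on Sep 16

Convert departure to UTC: 5:44 PM − 8:45 = 8:59 AM UTC on Sep 14.
Add 9 hours and 35 minutes leg 1 → 6:34 PM UTC.
Add 5 hours 35 minutes layover in Baghdad → 12:09 AM UTC (Sep 15).
Add 11 hours and 19 minutes leg 2 → 11:28 AM UTC.
Add 6 hours 35 minutes layover in Apia → 6:03 PM UTC.
Add 8 hours 8 minutes leg 3 → 2:11 AM UTC (Sep 16).
Add 2 hours 48 minutes layover in Vancouver → 4:59 AM UTC.
Add 2 hours 51 minutes leg 4 → 7:50 AM UTC.
Dublin is UTC+1:00, so local arrival = 7:50 AM + 1:00 = 8:50 AM on Sep 16.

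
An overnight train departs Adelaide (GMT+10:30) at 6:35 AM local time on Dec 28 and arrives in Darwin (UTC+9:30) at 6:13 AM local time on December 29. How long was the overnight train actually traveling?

Departure in UTC: 6:35 AM − 10:30 = 8:05 PM on Dec 27.
Arrival in UTC: 6:13 AM − 9:30 = 8:43 PM on Dec 28.
Elapsed = 8:43 PM − 8:05 PM (+1 day) = 24 hours 38 minutes.

24 hours 38 minutes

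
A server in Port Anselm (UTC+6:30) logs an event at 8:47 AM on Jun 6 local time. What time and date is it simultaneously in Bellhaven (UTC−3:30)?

10:47 PM on June 5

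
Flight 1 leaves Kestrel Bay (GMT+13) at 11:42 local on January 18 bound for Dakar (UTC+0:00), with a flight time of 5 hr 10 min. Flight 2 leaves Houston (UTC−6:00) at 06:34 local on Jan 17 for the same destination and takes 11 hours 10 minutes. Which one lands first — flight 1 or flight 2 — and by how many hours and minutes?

the second, by 4 hours 8 minutes

Flight 1 in UTC: 11:42 − 13:00 = 22:42 on Jan 17.
+5 hours and 10 minutes → arrive 03:52 UTC on Jan 18.
Flight 2 in UTC: 06:34 + 6:00 = 12:34 on Jan 17.
+11 hours 10 minutes → arrive 23:44 UTC on Jan 17.
Flight 2 lands earlier by 4 hours 8 minutes.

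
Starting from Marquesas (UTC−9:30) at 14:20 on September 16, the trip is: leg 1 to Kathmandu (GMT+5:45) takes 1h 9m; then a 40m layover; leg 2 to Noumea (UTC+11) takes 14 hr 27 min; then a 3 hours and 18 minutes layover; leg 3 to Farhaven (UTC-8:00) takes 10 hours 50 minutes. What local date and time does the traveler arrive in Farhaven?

Convert departure to UTC: 14:20 + 9:30 = 23:50 UTC on Sep 16.
Add 1 hour and 9 minutes leg 1 → 00:59 UTC (Sep 17).
Add 40 minutes layover in Kathmandu → 01:39 UTC.
Add 14 hours 27 minutes leg 2 → 16:06 UTC.
Add 3 hours 18 minutes layover in Noumea → 19:24 UTC.
Add 10 hours 50 minutes leg 3 → 06:14 UTC (Sep 18).
Farhaven is UTC−8:00, so local arrival = 06:14 − 8:00 = 22:14 on Sep 17.

22:14 on September 17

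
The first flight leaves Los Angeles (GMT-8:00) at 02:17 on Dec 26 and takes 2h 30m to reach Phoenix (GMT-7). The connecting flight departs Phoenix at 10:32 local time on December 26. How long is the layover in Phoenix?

4 hours 45 minutes

Convert departure to UTC: 02:17 + 8:00 = 10:17 UTC on Dec 26.
Add 2 hours and 30 minutes flight time → 12:47 UTC.
Phoenix is UTC−7:00, so local arrival = 12:47 − 7:00 = 05:47 on Dec 26.
Layover = 10:32 − 05:47 = 4 hours 45 minutes.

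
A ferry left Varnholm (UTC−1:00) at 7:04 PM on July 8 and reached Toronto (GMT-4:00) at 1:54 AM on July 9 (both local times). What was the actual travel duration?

9 hours 50 minutes

Departure in UTC: 7:04 PM + 1:00 = 8:04 PM on Jul 8.
Arrival in UTC: 1:54 AM + 4:00 = 5:54 AM on Jul 9.
Elapsed = 5:54 AM − 8:04 PM (+1 day) = 9 hours 50 minutes.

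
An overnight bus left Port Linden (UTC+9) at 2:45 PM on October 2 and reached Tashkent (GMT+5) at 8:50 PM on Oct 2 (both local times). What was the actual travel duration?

10 hours 5 minutes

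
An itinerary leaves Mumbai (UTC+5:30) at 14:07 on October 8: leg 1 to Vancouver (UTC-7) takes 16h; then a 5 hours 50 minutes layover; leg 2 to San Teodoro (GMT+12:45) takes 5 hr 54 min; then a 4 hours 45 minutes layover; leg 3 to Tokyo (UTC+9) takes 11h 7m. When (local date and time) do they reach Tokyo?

13:13 on October 10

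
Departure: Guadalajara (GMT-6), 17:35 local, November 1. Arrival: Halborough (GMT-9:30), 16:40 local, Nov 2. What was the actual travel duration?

Departure in UTC: 17:35 + 6:00 = 23:35 on Nov 1.
Arrival in UTC: 16:40 + 9:30 = 02:10 on Nov 3.
Elapsed = 02:10 − 23:35 (+2 days) = 26 hours 35 minutes.

26 hours 35 minutes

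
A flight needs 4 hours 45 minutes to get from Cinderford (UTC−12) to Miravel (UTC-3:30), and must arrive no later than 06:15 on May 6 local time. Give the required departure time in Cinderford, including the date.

17:00 on May 5

Target arrival in UTC: 06:15 + 3:30 = 09:45 on May 6.
Subtract 4 hours and 45 minutes → departure 05:00 UTC on May 6.
Cinderford is UTC−12:00: 05:00 − 12:00 = 17:00 on May 5.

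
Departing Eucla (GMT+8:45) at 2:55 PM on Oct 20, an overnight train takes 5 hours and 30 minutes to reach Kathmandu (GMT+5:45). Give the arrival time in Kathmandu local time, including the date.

5:25 PM on October 20

Convert departure to UTC: 2:55 PM − 8:45 = 6:10 AM UTC on Oct 20.
Add 5 hours 30 minutes travel time → 11:40 AM UTC.
Kathmandu is UTC+5:45, so local arrival = 11:40 AM + 5:45 = 5:25 PM on Oct 20.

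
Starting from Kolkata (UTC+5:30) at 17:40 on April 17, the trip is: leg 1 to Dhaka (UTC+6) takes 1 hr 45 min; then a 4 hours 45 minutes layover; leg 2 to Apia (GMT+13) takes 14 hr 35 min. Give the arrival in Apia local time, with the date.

22:15 on April 18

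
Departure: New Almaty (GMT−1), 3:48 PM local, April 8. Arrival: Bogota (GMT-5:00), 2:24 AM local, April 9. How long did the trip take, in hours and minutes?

14 hours 36 minutes

Departure in UTC: 3:48 PM + 1:00 = 4:48 PM on Apr 8.
Arrival in UTC: 2:24 AM + 5:00 = 7:24 AM on Apr 9.
Elapsed = 7:24 AM − 4:48 PM (+1 day) = 14 hours 36 minutes.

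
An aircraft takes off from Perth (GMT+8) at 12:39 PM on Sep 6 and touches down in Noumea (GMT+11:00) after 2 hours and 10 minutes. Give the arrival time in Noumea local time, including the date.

5:49 PM on September 6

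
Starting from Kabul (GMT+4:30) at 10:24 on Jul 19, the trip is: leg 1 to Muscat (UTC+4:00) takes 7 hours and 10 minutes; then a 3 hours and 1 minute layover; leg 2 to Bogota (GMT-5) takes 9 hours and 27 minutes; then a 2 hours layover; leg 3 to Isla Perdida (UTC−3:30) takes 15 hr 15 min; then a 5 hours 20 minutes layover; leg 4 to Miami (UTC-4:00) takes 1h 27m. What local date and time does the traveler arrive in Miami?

Convert departure to UTC: 10:24 − 4:30 = 05:54 UTC on Jul 19.
Add 7 hours 10 minutes leg 1 → 13:04 UTC.
Add 3 hours 1 minute layover in Muscat → 16:05 UTC.
Add 9 hours 27 minutes leg 2 → 01:32 UTC (Jul 20).
Add 2 hours layover in Bogota → 03:32 UTC.
Add 15 hours 15 minutes leg 3 → 18:47 UTC.
Add 5 hours and 20 minutes layover in Isla Perdida → 00:07 UTC (Jul 21).
Add 1 hour 27 minutes leg 4 → 01:34 UTC.
Miami is UTC−4:00, so local arrival = 01:34 − 4:00 = 21:34 on Jul 20.

21:34 on Jul 20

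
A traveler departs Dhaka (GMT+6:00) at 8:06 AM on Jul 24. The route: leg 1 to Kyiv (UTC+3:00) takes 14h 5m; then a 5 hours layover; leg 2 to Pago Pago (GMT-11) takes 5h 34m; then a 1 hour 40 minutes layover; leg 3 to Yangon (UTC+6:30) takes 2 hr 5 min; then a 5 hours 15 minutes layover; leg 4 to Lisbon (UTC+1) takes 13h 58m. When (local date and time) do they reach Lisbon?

Convert departure to UTC: 8:06 AM − 6:00 = 2:06 AM UTC on Jul 24.
Add 14 hours 5 minutes leg 1 → 4:11 PM UTC.
Add 5 hours layover in Kyiv → 9:11 PM UTC.
Add 5 hours and 34 minutes leg 2 → 2:45 AM UTC (Jul 25).
Add 1 hour and 40 minutes layover in Pago Pago → 4:25 AM UTC.
Add 2 hours 5 minutes leg 3 → 6:30 AM UTC.
Add 5 hours and 15 minutes layover in Yangon → 11:45 AM UTC.
Add 13 hours 58 minutes leg 4 → 1:43 AM UTC (Jul 26).
Lisbon is UTC+1:00, so local arrival = 1:43 AM + 1:00 = 2:43 AM on Jul 26.

2:43 AM on July 26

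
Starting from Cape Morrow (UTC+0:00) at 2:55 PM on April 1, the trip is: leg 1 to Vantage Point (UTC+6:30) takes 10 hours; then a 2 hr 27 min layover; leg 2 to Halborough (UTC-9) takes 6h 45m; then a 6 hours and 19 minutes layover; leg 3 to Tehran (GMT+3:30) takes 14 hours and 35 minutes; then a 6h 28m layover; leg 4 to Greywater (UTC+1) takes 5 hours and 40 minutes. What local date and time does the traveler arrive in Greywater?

Cape Morrow is at UTC+0, so departure is already 2:55 PM UTC on Apr 1.
Add 10 hours leg 1 → 12:55 AM UTC (Apr 2).
Add 2 hours 27 minutes layover in Vantage Point → 3:22 AM UTC.
Add 6 hours 45 minutes leg 2 → 10:07 AM UTC.
Add 6 hours and 19 minutes layover in Halborough → 4:26 PM UTC.
Add 14 hours and 35 minutes leg 3 → 7:01 AM UTC (Apr 3).
Add 6 hours 28 minutes layover in Tehran → 1:29 PM UTC.
Add 5 hours and 40 minutes leg 4 → 7:09 PM UTC.
Greywater is UTC+1:00, so local arrival = 7:09 PM + 1:00 = 8:09 PM on Apr 3.

8:09 PM on Apr 3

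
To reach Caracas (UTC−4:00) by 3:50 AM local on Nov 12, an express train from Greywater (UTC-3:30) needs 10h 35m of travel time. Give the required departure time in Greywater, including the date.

5:45 PM on November 11

Target arrival in UTC: 3:50 AM + 4:00 = 7:50 AM on Nov 12.
Subtract 10 hours and 35 minutes → departure 9:15 PM UTC on Nov 11.
Greywater is UTC−3:30: 9:15 PM − 3:30 = 5:45 PM on Nov 11.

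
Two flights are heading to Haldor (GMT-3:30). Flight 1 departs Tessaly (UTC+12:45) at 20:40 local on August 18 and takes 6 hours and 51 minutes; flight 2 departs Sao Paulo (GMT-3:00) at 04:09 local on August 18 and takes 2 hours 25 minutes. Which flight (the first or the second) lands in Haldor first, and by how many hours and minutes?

Flight 1 in UTC: 20:40 − 12:45 = 07:55 on Aug 18.
+6 hours 51 minutes → arrive 14:46 UTC on Aug 18.
Flight 2 in UTC: 04:09 + 3:00 = 07:09 on Aug 18.
+2 hours and 25 minutes → arrive 09:34 UTC on Aug 18.
Flight 2 lands earlier by 5 hours 12 minutes.

the second, by 5 hours 12 minutes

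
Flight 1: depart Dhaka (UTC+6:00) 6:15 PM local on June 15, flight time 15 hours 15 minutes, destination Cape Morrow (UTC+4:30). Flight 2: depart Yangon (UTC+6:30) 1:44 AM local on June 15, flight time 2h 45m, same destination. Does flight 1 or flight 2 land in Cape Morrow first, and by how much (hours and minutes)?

the second, by 29 hours 31 minutes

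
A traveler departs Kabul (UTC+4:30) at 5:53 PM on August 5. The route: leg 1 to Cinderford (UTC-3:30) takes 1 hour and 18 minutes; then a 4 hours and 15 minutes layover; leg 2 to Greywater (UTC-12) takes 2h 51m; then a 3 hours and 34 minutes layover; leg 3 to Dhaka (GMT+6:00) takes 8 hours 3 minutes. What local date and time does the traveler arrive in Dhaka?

3:24 PM on August 6

Convert departure to UTC: 5:53 PM − 4:30 = 1:23 PM UTC on Aug 5.
Add 1 hour and 18 minutes leg 1 → 2:41 PM UTC.
Add 4 hours and 15 minutes layover in Cinderford → 6:56 PM UTC.
Add 2 hours 51 minutes leg 2 → 9:47 PM UTC.
Add 3 hours and 34 minutes layover in Greywater → 1:21 AM UTC (Aug 6).
Add 8 hours 3 minutes leg 3 → 9:24 AM UTC.
Dhaka is UTC+6:00, so local arrival = 9:24 AM + 6:00 = 3:24 PM on Aug 6.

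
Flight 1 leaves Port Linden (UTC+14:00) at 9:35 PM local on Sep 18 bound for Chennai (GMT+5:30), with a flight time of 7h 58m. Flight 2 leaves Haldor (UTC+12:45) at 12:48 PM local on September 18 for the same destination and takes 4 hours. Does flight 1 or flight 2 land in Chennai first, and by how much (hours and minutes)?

Flight 1 in UTC: 9:35 PM − 14:00 = 7:35 AM on Sep 18.
+7 hours 58 minutes → arrive 3:33 PM UTC on Sep 18.
Flight 2 in UTC: 12:48 PM − 12:45 = 12:03 AM on Sep 18.
+4 hours → arrive 4:03 AM UTC on Sep 18.
Flight 2 lands earlier by 11 hours 30 minutes.

the second, by 11 hours 30 minutes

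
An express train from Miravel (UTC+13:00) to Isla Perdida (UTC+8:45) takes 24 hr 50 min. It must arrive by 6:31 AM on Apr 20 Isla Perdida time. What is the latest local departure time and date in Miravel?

Target arrival in UTC: 6:31 AM − 8:45 = 9:46 PM on Apr 19.
Subtract 24 hours and 50 minutes → departure 8:56 PM UTC on Apr 18.
Miravel is UTC+13:00: 8:56 PM + 13:00 = 9:56 AM on Apr 19.

9:56 AM on April 19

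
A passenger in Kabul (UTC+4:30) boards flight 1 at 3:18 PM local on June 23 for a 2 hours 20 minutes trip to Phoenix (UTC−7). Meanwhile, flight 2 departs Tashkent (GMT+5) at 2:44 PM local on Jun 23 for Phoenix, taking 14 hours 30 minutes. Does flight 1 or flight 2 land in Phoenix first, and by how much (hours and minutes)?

the first, by 11 hours 6 minutes

Flight 1 in UTC: 3:18 PM − 4:30 = 10:48 AM on Jun 23.
+2 hours and 20 minutes → arrive 1:08 PM UTC on Jun 23.
Flight 2 in UTC: 2:44 PM − 5:00 = 9:44 AM on Jun 23.
+14 hours 30 minutes → arrive 12:14 AM UTC on Jun 24.
Flight 1 lands earlier by 11 hours 6 minutes.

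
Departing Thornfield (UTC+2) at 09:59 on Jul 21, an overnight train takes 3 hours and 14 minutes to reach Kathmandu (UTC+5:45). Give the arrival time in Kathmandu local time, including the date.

Convert departure to UTC: 09:59 − 2:00 = 07:59 UTC on Jul 21.
Add 3 hours and 14 minutes travel time → 11:13 UTC.
Kathmandu is UTC+5:45, so local arrival = 11:13 + 5:45 = 16:58 on Jul 21.

16:58 on Jul 21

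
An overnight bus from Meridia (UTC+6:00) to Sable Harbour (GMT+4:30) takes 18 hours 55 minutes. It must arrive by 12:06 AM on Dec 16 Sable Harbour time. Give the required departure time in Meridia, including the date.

Target arrival in UTC: 12:06 AM − 4:30 = 7:36 PM on Dec 15.
Subtract 18 hours and 55 minutes → departure 12:41 AM UTC on Dec 15.
Meridia is UTC+6:00: 12:41 AM + 6:00 = 6:41 AM on Dec 15.

6:41 AM on December 15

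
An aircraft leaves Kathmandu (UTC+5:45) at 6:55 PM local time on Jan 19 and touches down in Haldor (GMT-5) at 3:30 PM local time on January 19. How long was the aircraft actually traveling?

7 hours 20 minutes

Departure in UTC: 6:55 PM − 5:45 = 1:10 PM on Jan 19.
Arrival in UTC: 3:30 PM + 5:00 = 8:30 PM on Jan 19.
Elapsed = 8:30 PM − 1:10 PM = 7 hours 20 minutes.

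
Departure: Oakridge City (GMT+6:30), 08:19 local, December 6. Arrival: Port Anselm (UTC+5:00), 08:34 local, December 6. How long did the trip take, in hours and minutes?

Departure in UTC: 08:19 − 6:30 = 01:49 on Dec 6.
Arrival in UTC: 08:34 − 5:00 = 03:34 on Dec 6.
Elapsed = 03:34 − 01:49 = 1 hour 45 minutes.

1 hour 45 minutes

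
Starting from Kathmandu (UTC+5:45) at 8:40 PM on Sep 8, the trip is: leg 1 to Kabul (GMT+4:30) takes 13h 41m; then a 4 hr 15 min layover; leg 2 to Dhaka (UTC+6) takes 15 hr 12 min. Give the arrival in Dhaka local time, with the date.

Convert departure to UTC: 8:40 PM − 5:45 = 2:55 PM UTC on Sep 8.
Add 13 hours and 41 minutes leg 1 → 4:36 AM UTC (Sep 9).
Add 4 hours and 15 minutes layover in Kabul → 8:51 AM UTC.
Add 15 hours and 12 minutes leg 2 → 12:03 AM UTC (Sep 10).
Dhaka is UTC+6:00, so local arrival = 12:03 AM + 6:00 = 6:03 AM on Sep 10.

6:03 AM on September 10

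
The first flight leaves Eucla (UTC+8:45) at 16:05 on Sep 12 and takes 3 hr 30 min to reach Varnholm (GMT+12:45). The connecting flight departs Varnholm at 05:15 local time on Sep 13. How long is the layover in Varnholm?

5 hours 40 minutes

Convert departure to UTC: 16:05 − 8:45 = 07:20 UTC on Sep 12.
Add 3 hours 30 minutes flight time → 10:50 UTC.
Varnholm is UTC+12:45, so local arrival = 10:50 + 12:45 = 23:35 on Sep 12.
Layover = 05:15 − 23:35 (+1 day) = 5 hours 40 minutes.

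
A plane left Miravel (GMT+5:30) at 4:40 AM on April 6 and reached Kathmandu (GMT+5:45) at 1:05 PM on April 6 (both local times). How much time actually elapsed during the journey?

Departure in UTC: 4:40 AM − 5:30 = 11:10 PM on Apr 5.
Arrival in UTC: 1:05 PM − 5:45 = 7:20 AM on Apr 6.
Elapsed = 7:20 AM − 11:10 PM (+1 day) = 8 hours 10 minutes.

8 hours 10 minutes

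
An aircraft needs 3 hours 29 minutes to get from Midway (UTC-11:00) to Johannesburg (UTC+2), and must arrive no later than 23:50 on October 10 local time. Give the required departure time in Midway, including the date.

Target arrival in UTC: 23:50 − 2:00 = 21:50 on Oct 10.
Subtract 3 hours and 29 minutes → departure 18:21 UTC on Oct 10.
Midway is UTC−11:00: 18:21 − 11:00 = 07:21 on Oct 10.

07:21 on Oct 10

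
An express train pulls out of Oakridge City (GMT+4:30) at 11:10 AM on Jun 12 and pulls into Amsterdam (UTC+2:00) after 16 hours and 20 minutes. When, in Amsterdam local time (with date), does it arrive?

1:00 AM on June 13

Convert departure to UTC: 11:10 AM − 4:30 = 6:40 AM UTC on Jun 12.
Add 16 hours 20 minutes travel time → 11:00 PM UTC.
Amsterdam is UTC+2:00, so local arrival = 11:00 PM + 2:00 = 1:00 AM on Jun 13.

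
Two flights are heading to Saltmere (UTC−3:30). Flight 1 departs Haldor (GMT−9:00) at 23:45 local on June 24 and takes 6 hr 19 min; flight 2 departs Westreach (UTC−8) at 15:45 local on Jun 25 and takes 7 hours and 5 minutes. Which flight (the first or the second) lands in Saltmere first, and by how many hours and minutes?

the first, by 15 hours 46 minutes

Flight 1 in UTC: 23:45 + 9:00 = 08:45 on Jun 25.
+6 hours and 19 minutes → arrive 15:04 UTC on Jun 25.
Flight 2 in UTC: 15:45 + 8:00 = 23:45 on Jun 25.
+7 hours and 5 minutes → arrive 06:50 UTC on Jun 26.
Flight 1 lands earlier by 15 hours 46 minutes.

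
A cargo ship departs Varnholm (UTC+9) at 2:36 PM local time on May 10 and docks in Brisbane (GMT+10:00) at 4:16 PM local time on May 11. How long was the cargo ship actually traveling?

Departure in UTC: 2:36 PM − 9:00 = 5:36 AM on May 10.
Arrival in UTC: 4:16 PM − 10:00 = 6:16 AM on May 11.
Elapsed = 6:16 AM − 5:36 AM (+1 day) = 24 hours 40 minutes.

24 hours 40 minutes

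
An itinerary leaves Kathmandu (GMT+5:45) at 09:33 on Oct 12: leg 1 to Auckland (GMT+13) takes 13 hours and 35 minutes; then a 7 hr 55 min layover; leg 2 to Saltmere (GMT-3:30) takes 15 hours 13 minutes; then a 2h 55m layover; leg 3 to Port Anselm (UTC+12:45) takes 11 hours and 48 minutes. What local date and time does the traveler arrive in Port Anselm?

19:59 on Oct 14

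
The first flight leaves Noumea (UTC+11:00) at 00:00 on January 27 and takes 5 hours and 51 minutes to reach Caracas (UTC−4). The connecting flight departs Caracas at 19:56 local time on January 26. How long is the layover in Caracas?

5 hours 5 minutes

Convert departure to UTC: 00:00 − 11:00 = 13:00 UTC on Jan 26.
Add 5 hours and 51 minutes flight time → 18:51 UTC.
Caracas is UTC−4:00, so local arrival = 18:51 − 4:00 = 14:51 on Jan 26.
Layover = 19:56 − 14:51 = 5 hours 5 minutes.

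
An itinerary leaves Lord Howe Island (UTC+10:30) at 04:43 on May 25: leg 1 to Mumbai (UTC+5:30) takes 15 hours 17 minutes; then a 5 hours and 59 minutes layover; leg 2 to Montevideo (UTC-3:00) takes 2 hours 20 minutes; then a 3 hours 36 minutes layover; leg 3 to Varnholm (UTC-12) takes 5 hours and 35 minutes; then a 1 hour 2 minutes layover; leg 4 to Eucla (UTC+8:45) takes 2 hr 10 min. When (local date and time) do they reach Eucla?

14:57 on May 26

Convert departure to UTC: 04:43 − 10:30 = 18:13 UTC on May 24.
Add 15 hours 17 minutes leg 1 → 09:30 UTC (May 25).
Add 5 hours 59 minutes layover in Mumbai → 15:29 UTC.
Add 2 hours and 20 minutes leg 2 → 17:49 UTC.
Add 3 hours and 36 minutes layover in Montevideo → 21:25 UTC.
Add 5 hours 35 minutes leg 3 → 03:00 UTC (May 26).
Add 1 hour 2 minutes layover in Varnholm → 04:02 UTC.
Add 2 hours and 10 minutes leg 4 → 06:12 UTC.
Eucla is UTC+8:45, so local arrival = 06:12 + 8:45 = 14:57 on May 26.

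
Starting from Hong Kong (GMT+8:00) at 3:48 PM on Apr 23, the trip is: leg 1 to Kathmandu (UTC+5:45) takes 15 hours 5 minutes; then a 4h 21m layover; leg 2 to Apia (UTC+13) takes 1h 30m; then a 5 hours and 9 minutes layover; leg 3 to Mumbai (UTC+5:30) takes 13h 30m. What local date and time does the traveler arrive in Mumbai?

4:53 AM on April 25

Convert departure to UTC: 3:48 PM − 8:00 = 7:48 AM UTC on Apr 23.
Add 15 hours and 5 minutes leg 1 → 10:53 PM UTC.
Add 4 hours and 21 minutes layover in Kathmandu → 3:14 AM UTC (Apr 24).
Add 1 hour 30 minutes leg 2 → 4:44 AM UTC.
Add 5 hours 9 minutes layover in Apia → 9:53 AM UTC.
Add 13 hours 30 minutes leg 3 → 11:23 PM UTC.
Mumbai is UTC+5:30, so local arrival = 11:23 PM + 5:30 = 4:53 AM on Apr 25.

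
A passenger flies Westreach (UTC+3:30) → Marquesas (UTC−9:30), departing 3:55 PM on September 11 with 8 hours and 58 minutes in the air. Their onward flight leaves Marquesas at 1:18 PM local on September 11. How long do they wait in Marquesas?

Convert departure to UTC: 3:55 PM − 3:30 = 12:25 PM UTC on Sep 11.
Add 8 hours and 58 minutes flight time → 9:23 PM UTC.
Marquesas is UTC−9:30, so local arrival = 9:23 PM − 9:30 = 11:53 AM on Sep 11.
Layover = 1:18 PM − 11:53 AM = 1 hour 25 minutes.

1 hour 25 minutes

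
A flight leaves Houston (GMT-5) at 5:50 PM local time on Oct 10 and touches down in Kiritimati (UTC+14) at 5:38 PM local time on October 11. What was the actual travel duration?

4 hours 48 minutes

Kiritimati is 19:00 ahead of Houston.
Clock-face elapsed time (ignoring zones) is 23 hours 48 minutes.
Actual elapsed = 23 hours 48 minutes − 19:00 = 4 hours 48 minutes.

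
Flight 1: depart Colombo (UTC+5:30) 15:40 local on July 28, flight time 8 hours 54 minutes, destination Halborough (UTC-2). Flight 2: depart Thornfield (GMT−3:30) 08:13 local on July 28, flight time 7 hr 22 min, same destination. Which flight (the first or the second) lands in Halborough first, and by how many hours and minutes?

Flight 1 in UTC: 15:40 − 5:30 = 10:10 on Jul 28.
+8 hours 54 minutes → arrive 19:04 UTC on Jul 28.
Flight 2 in UTC: 08:13 + 3:30 = 11:43 on Jul 28.
+7 hours and 22 minutes → arrive 19:05 UTC on Jul 28.
Flight 1 lands earlier by 1 minute.

the first, by 1 minute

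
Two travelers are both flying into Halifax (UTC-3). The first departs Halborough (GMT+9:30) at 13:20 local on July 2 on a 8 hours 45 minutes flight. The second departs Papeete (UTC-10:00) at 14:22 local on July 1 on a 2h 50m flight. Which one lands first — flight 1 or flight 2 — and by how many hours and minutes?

Flight 1 in UTC: 13:20 − 9:30 = 03:50 on Jul 2.
+8 hours 45 minutes → arrive 12:35 UTC on Jul 2.
Flight 2 in UTC: 14:22 + 10:00 = 00:22 on Jul 2.
+2 hours 50 minutes → arrive 03:12 UTC on Jul 2.
Flight 2 lands earlier by 9 hours 23 minutes.

the second, by 9 hours 23 minutes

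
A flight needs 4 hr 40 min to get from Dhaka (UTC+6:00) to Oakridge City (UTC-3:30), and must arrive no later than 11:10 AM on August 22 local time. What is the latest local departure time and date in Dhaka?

Target arrival in UTC: 11:10 AM + 3:30 = 2:40 PM on Aug 22.
Subtract 4 hours 40 minutes → departure 10:00 AM UTC on Aug 22.
Dhaka is UTC+6:00: 10:00 AM + 6:00 = 4:00 PM on Aug 22.

4:00 PM on August 22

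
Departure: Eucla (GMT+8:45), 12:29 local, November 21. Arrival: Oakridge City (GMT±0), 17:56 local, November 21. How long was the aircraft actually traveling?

Departure in UTC: 12:29 − 8:45 = 03:44 on Nov 21.
Arrival is already UTC: 17:56 on Nov 21.
Elapsed = 17:56 − 03:44 = 14 hours 12 minutes.

14 hours 12 minutes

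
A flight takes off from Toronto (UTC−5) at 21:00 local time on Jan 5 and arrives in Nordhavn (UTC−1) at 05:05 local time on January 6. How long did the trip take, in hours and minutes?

Departure in UTC: 21:00 + 5:00 = 02:00 on Jan 6.
Arrival in UTC: 05:05 + 1:00 = 06:05 on Jan 6.
Elapsed = 06:05 − 02:00 = 4 hours 5 minutes.

4 hours 5 minutes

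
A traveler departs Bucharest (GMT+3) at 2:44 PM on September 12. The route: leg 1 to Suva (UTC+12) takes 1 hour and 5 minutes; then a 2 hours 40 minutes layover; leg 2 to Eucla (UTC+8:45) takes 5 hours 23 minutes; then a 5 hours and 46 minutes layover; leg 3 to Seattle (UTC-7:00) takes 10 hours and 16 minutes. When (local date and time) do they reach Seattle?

5:54 AM on September 13

Convert departure to UTC: 2:44 PM − 3:00 = 11:44 AM UTC on Sep 12.
Add 1 hour 5 minutes leg 1 → 12:49 PM UTC.
Add 2 hours 40 minutes layover in Suva → 3:29 PM UTC.
Add 5 hours and 23 minutes leg 2 → 8:52 PM UTC.
Add 5 hours and 46 minutes layover in Eucla → 2:38 AM UTC (Sep 13).
Add 10 hours 16 minutes leg 3 → 12:54 PM UTC.
Seattle is UTC−7:00, so local arrival = 12:54 PM − 7:00 = 5:54 AM on Sep 13.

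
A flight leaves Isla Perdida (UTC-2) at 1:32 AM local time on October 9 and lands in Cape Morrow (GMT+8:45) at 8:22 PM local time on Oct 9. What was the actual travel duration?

8 hours 5 minutes

Departure in UTC: 1:32 AM + 2:00 = 3:32 AM on Oct 9.
Arrival in UTC: 8:22 PM − 8:45 = 11:37 AM on Oct 9.
Elapsed = 11:37 AM − 3:32 AM = 8 hours 5 minutes.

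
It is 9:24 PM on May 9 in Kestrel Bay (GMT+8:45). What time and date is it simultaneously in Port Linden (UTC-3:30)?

9:09 AM on May 9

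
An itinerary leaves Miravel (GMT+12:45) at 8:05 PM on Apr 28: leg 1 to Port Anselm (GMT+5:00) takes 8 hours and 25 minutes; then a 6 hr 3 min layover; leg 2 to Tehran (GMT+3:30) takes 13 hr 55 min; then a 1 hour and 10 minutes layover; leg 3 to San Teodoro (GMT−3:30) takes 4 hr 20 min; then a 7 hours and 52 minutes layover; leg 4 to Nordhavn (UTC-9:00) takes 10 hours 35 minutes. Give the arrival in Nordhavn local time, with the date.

2:40 AM on Apr 30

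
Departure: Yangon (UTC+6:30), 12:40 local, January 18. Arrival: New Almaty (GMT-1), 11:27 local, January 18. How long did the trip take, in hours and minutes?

6 hours 17 minutes

Departure in UTC: 12:40 − 6:30 = 06:10 on Jan 18.
Arrival in UTC: 11:27 + 1:00 = 12:27 on Jan 18.
Elapsed = 12:27 − 06:10 = 6 hours 17 minutes.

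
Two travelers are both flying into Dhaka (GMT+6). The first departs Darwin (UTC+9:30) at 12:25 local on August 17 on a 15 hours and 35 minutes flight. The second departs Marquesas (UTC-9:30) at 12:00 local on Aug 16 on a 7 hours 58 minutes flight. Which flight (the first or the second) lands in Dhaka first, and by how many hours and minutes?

the second, by 13 hours 2 minutes

Flight 1 in UTC: 12:25 − 9:30 = 02:55 on Aug 17.
+15 hours and 35 minutes → arrive 18:30 UTC on Aug 17.
Flight 2 in UTC: 12:00 + 9:30 = 21:30 on Aug 16.
+7 hours 58 minutes → arrive 05:28 UTC on Aug 17.
Flight 2 lands earlier by 13 hours 2 minutes.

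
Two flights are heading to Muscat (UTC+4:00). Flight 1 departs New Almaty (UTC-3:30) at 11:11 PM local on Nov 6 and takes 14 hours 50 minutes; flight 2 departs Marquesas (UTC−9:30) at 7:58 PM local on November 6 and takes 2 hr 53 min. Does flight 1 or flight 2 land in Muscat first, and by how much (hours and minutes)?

the second, by 9 hours 10 minutes

Flight 1 in UTC: 11:11 PM + 3:30 = 2:41 AM on Nov 7.
+14 hours 50 minutes → arrive 5:31 PM UTC on Nov 7.
Flight 2 in UTC: 7:58 PM + 9:30 = 5:28 AM on Nov 7.
+2 hours and 53 minutes → arrive 8:21 AM UTC on Nov 7.
Flight 2 lands earlier by 9 hours 10 minutes.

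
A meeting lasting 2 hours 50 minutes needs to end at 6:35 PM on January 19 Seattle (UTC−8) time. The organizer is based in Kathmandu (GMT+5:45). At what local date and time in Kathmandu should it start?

5:30 AM on January 20

Target end time in UTC: 6:35 PM + 8:00 = 2:35 AM on Jan 20.
Subtract 2 hours and 50 minutes → start 11:45 PM UTC on Jan 19.
Kathmandu is UTC+5:45: 11:45 PM + 5:45 = 5:30 AM on Jan 20.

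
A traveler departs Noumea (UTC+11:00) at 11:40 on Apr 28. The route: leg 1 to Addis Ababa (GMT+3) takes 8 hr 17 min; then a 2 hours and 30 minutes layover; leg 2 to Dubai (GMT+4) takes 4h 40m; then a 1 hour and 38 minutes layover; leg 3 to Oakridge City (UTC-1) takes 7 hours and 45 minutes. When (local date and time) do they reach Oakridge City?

00:30 on April 29

Convert departure to UTC: 11:40 − 11:00 = 00:40 UTC on Apr 28.
Add 8 hours 17 minutes leg 1 → 08:57 UTC.
Add 2 hours and 30 minutes layover in Addis Ababa → 11:27 UTC.
Add 4 hours and 40 minutes leg 2 → 16:07 UTC.
Add 1 hour and 38 minutes layover in Dubai → 17:45 UTC.
Add 7 hours 45 minutes leg 3 → 01:30 UTC (Apr 29).
Oakridge City is UTC−1:00, so local arrival = 01:30 − 1:00 = 00:30 on Apr 29.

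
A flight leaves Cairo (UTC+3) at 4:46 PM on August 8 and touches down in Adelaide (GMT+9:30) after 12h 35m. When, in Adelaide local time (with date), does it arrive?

11:51 AM on Aug 9

Convert departure to UTC: 4:46 PM − 3:00 = 1:46 PM UTC on Aug 8.
Add 12 hours 35 minutes travel time → 2:21 AM UTC (Aug 9).
Adelaide is UTC+9:30, so local arrival = 2:21 AM + 9:30 = 11:51 AM on Aug 9.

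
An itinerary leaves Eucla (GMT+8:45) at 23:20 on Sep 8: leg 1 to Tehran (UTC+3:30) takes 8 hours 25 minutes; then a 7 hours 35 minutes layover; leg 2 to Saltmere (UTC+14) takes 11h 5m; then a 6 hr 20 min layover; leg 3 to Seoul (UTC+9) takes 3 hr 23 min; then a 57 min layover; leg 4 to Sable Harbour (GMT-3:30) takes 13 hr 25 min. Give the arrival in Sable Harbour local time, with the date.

Convert departure to UTC: 23:20 − 8:45 = 14:35 UTC on Sep 8.
Add 8 hours 25 minutes leg 1 → 23:00 UTC.
Add 7 hours and 35 minutes layover in Tehran → 06:35 UTC (Sep 9).
Add 11 hours 5 minutes leg 2 → 17:40 UTC.
Add 6 hours and 20 minutes layover in Saltmere → 00:00 UTC (Sep 10).
Add 3 hours and 23 minutes leg 3 → 03:23 UTC.
Add 57 minutes layover in Seoul → 04:20 UTC.
Add 13 hours and 25 minutes leg 4 → 17:45 UTC.
Sable Harbour is UTC−3:30, so local arrival = 17:45 − 3:30 = 14:15 on Sep 10.

14:15 on September 10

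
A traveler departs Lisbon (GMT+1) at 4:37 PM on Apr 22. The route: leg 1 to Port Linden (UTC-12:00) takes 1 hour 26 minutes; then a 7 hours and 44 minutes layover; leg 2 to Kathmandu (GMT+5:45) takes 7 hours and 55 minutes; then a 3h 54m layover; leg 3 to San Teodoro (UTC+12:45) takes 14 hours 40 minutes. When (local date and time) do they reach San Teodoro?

Convert departure to UTC: 4:37 PM − 1:00 = 3:37 PM UTC on Apr 22.
Add 1 hour 26 minutes leg 1 → 5:03 PM UTC.
Add 7 hours and 44 minutes layover in Port Linden → 12:47 AM UTC (Apr 23).
Add 7 hours 55 minutes leg 2 → 8:42 AM UTC.
Add 3 hours 54 minutes layover in Kathmandu → 12:36 PM UTC.
Add 14 hours 40 minutes leg 3 → 3:16 AM UTC (Apr 24).
San Teodoro is UTC+12:45, so local arrival = 3:16 AM + 12:45 = 4:01 PM on Apr 24.

4:01 PM on Apr 24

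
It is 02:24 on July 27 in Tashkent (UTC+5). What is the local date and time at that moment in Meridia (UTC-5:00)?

16:24 on July 26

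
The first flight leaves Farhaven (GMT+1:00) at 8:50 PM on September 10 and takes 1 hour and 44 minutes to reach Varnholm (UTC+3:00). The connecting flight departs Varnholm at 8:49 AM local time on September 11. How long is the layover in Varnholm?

Convert departure to UTC: 8:50 PM − 1:00 = 7:50 PM UTC on Sep 10.
Add 1 hour and 44 minutes flight time → 9:34 PM UTC.
Varnholm is UTC+3:00, so local arrival = 9:34 PM + 3:00 = 12:34 AM on Sep 11.
Layover = 8:49 AM − 12:34 AM = 8 hours 15 minutes.

8 hours 15 minutes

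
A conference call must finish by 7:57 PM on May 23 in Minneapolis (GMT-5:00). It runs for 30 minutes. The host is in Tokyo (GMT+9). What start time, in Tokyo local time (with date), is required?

9:27 AM on May 24

Target end time in UTC: 7:57 PM + 5:00 = 12:57 AM on May 24.
Subtract 30 minutes → start 12:27 AM UTC on May 24.
Tokyo is UTC+9:00: 12:27 AM + 9:00 = 9:27 AM on May 24.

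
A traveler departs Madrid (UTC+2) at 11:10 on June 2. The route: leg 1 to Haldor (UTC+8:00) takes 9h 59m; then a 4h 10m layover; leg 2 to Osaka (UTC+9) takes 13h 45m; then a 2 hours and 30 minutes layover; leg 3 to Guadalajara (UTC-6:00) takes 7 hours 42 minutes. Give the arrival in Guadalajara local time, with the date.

Convert departure to UTC: 11:10 − 2:00 = 09:10 UTC on Jun 2.
Add 9 hours and 59 minutes leg 1 → 19:09 UTC.
Add 4 hours and 10 minutes layover in Haldor → 23:19 UTC.
Add 13 hours 45 minutes leg 2 → 13:04 UTC (Jun 3).
Add 2 hours 30 minutes layover in Osaka → 15:34 UTC.
Add 7 hours 42 minutes leg 3 → 23:16 UTC.
Guadalajara is UTC−6:00, so local arrival = 23:16 − 6:00 = 17:16 on Jun 3.

17:16 on June 3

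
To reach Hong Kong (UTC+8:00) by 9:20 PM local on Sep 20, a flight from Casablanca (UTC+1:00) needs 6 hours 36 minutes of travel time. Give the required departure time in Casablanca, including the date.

7:44 AM on September 20

Target arrival in UTC: 9:20 PM − 8:00 = 1:20 PM on Sep 20.
Subtract 6 hours 36 minutes → departure 6:44 AM UTC on Sep 20.
Casablanca is UTC+1:00: 6:44 AM + 1:00 = 7:44 AM on Sep 20.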